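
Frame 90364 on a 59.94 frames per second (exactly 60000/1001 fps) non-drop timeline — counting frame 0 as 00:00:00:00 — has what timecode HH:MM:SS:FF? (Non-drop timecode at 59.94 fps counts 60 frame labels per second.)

00:25:06:04

90364 ÷ 60 = 1506 full seconds, remainder 4 frames.
1506 s = 0 h 25 min 6 s.
Timecode: 00:25:06:04.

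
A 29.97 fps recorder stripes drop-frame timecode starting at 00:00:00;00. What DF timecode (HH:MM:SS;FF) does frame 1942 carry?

Ten DF minutes hold 17982 frames, so frame 1942 lies in block 0 (frames 0–17981) with 1942 frames into that block.
The block's first minute is 1800 frames and the rest 1798 each; 1942 frames reaches minute 1, so 0 × 18 + 1 × 2 = 2 labels have been skipped so far.
Adding those back, label number 1942 + 2 = 1944 at 30 labels/s is 64 s + 24 f = 0 h 1 min 4 s frame 24, i.e. 00:01:04;24.

00:01:04;24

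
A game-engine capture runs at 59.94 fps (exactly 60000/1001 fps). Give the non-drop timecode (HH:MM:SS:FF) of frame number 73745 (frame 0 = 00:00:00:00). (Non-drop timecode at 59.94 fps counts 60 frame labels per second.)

73745 ÷ 60 = 1229 full seconds, remainder 5 frames.
1229 s = 0 h 20 min 29 s.
Timecode: 00:20:29:05.

00:20:29:05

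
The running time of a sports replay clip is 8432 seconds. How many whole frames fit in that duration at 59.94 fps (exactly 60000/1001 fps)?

Frames = 8432 × 60000/1001 = 505920000/1001 ≈ 505414.5854.
Complete frames: 505414.

505414 frames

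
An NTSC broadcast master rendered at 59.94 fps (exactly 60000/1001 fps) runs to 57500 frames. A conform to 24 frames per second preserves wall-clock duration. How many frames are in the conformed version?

23023 frames

Target frames = source frames × (target rate / source rate) = 57500 × (24)/(60000/1001) = 57500 × 1001/2500 = 23023.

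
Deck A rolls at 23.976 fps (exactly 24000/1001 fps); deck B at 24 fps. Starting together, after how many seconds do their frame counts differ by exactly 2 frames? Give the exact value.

1001/12 seconds

The gap grows by |24 − 24000/1001| = 24/1001 frames per second.
Time for a 2-frame gap: 2 ÷ (24/1001) = 1001/12 s.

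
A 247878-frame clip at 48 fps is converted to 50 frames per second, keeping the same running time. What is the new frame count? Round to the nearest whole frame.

258206 frames

Frames at target rate = 247878 × (50) / (48) = 1032825/4 ≈ 258206.250.
Nearest whole frame: 258206.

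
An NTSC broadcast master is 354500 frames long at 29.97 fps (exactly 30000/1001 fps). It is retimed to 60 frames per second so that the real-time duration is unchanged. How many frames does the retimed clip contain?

709709 frames

Target frames = source frames × (target rate / source rate) = 354500 × (60)/(30000/1001) = 354500 × 1001/500 = 709709.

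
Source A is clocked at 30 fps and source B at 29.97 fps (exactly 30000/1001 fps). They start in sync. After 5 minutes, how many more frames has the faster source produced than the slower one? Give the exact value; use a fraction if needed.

5 min = 300 s.
A emits 30 × 300 = 9000 frames; B emits 30000/1001 × 300 = 9000000/1001.
Difference = 9000/1001 frames (≈ 8.9910); B is behind A.

9000/1001 frames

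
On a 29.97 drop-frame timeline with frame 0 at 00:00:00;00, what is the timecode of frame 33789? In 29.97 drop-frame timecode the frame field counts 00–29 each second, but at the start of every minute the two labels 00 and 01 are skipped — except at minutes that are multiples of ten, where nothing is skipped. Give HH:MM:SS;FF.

00:18:47;13

Ten DF minutes hold 17982 frames, so frame 33789 lies in block 1 (frames 17982–35963) with 15807 frames into that block.
The block's first minute is 1800 frames and the rest 1798 each; 15807 frames reaches minute 8, so 1 × 18 + 8 × 2 = 34 labels have been skipped so far.
Adding those back, label number 33789 + 34 = 33823 at 30 labels/s is 1127 s + 13 f = 0 h 18 min 47 s frame 13, i.e. 00:18:47;13.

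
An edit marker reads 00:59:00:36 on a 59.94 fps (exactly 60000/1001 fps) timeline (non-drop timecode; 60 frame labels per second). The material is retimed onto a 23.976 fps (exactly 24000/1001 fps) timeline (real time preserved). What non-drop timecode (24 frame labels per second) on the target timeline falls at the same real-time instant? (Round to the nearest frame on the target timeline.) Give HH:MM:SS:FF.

00:59:00:14

Source frame index: (0×3600 + 59×60 + 0) × 60 + 36 = 212436.
Real time: 212436 / (60000/1001) = 17720703/5000 s.
Target frame: (17720703/5000) × (24000/1001) = 424872/5 ≈ 84974.400 → 84974.
At 24 labels/s: frame 84974 → 00:59:00:14.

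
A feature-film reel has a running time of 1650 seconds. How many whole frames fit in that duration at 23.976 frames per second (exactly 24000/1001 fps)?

39560 frames

Frames = 1650 × 24000/1001 = 3600000/91 ≈ 39560.4396.
Complete frames: 39560.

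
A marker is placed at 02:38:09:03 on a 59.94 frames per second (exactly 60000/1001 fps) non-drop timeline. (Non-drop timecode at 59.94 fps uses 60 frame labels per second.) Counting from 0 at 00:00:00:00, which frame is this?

Total seconds to the label: (2 × 3600 + 38 × 60 + 9) = 9489.
Frame index = 9489 × 60 + 3 = 569343.

frame 569343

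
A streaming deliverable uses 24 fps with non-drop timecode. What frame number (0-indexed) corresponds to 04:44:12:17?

Total seconds to the label: (4 × 3600 + 44 × 60 + 12) = 17052.
Frame index = 17052 × 24 + 17 = 409265.

frame 409265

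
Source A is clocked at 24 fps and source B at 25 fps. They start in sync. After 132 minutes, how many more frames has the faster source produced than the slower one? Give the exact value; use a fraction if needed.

132 min = 7920 s.
A emits 24 × 7920 = 190080 frames; B emits 25 × 7920 = 198000.
Difference = 7920 frames; B is ahead of A.

7920 frames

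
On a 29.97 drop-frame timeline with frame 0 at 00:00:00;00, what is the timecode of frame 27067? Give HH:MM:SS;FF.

00:15:03;05

Ten DF minutes hold 17982 frames, so frame 27067 lies in block 1 (frames 17982–35963) with 9085 frames into that block.
The block's first minute is 1800 frames and the rest 1798 each; 9085 frames reaches minute 5, so 1 × 18 + 5 × 2 = 28 labels have been skipped so far.
Adding those back, label number 27067 + 28 = 27095 at 30 labels/s is 903 s + 5 f = 0 h 15 min 3 s frame 5, i.e. 00:15:03;05.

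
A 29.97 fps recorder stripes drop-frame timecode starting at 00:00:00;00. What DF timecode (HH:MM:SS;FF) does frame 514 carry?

Each 10-minute DF block holds 10 × 60 × 30 − 9 × 2 = 17982 frames. 514 ÷ 17982 → 0 full blocks, remainder 514.
Within the partial block the first minute is 1800 frames and each further minute 1798, so 0 further minute boundaries passed. Total skipped labels = 18 × 0 + 2 × 0 = 0.
Non-drop label index = 514 + 0 = 514; at 30 labels/s that is 00:00:17:04, i.e. DF 00:00:17;04.

00:00:17;04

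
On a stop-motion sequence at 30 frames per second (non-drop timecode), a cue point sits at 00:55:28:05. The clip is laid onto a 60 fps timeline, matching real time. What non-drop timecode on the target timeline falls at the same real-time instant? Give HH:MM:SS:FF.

Source frame index: (0×3600 + 55×60 + 28) × 30 + 5 = 99845.
Real time: 99845 / (30) = 19969/6 s.
Target frame: (19969/6) × (60) = 199690.
At 60 labels/s: frame 199690 → 00:55:28:10.

00:55:28:10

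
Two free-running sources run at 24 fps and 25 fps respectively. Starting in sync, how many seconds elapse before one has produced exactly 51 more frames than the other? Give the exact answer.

The gap grows by |25 − 24| = 1 frame per second.
Time for a 51-frame gap: 51 ÷ (1) = 51 s.

51 seconds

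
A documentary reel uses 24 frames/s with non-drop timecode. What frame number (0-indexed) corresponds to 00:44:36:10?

Total seconds to the label: (0 × 3600 + 44 × 60 + 36) = 2676.
Frame index = 2676 × 24 + 10 = 64234.

frame 64234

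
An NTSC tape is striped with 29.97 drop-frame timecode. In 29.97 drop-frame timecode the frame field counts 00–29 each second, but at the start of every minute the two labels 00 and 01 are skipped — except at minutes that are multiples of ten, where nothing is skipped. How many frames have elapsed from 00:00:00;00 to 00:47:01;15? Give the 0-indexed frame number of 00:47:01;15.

84559

As if non-drop at 30 labels/s: (0 × 3600 + 47 × 60 + 1) × 30 + 15 = 84645.
Minute boundaries passed: 47; those not divisible by 10: 47 − 4 = 43; dropped labels = 2 × 43 = 86.
Actual frame index = 84645 − 86 = 84559.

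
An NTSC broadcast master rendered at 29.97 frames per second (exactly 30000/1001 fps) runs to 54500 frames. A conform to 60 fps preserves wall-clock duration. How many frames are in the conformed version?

109109 frames

Target frames = source frames × (target rate / source rate) = 54500 × (60)/(30000/1001) = 54500 × 1001/500 = 109109.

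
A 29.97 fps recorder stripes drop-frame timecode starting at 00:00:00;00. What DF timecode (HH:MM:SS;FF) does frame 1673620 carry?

Ten DF minutes hold 17982 frames, so frame 1673620 lies in block 93 (frames 1672326–1690307) with 1294 frames into that block.
The block's first minute is 1800 frames and the rest 1798 each; 1294 frames reaches minute 0, so 93 × 18 + 0 × 2 = 1674 labels have been skipped so far.
Adding those back, label number 1673620 + 1674 = 1675294 at 30 labels/s is 55843 s + 4 f = 15 h 30 min 43 s frame 4, i.e. 15:30:43;04.

15:30:43;04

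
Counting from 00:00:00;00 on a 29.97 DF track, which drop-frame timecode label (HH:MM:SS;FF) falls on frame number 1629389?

Ten DF minutes hold 17982 frames, so frame 1629389 lies in block 90 (frames 1618380–1636361) with 11009 frames into that block.
The block's first minute is 1800 frames and the rest 1798 each; 11009 frames reaches minute 6, so 90 × 18 + 6 × 2 = 1632 labels have been skipped so far.
Adding those back, label number 1629389 + 1632 = 1631021 at 30 labels/s is 54367 s + 11 f = 15 h 6 min 7 s frame 11, i.e. 15:06:07;11.

15:06:07;11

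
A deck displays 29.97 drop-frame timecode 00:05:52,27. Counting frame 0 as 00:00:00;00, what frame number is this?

10577

Complete 10-minute blocks: 0, each 17982 frames → 0.
Remaining 5 whole minutes in the current block: 1800 + 4 × 1798 = 8992 frames.
Within the current minute: 52 × 30 + 27 − 2 = 1585 (labels ;00/;01 skipped at this minute). Total = 0 + 8992 + 1585 = 10577.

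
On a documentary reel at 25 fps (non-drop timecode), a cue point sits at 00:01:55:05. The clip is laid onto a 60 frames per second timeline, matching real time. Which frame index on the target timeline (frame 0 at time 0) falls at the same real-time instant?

Source frame index: (0×3600 + 1×60 + 55) × 25 + 5 = 2880.
Real time: 2880 / (25) = 576/5 s.
Target frame: (576/5) × (60) = 6912.

frame 6912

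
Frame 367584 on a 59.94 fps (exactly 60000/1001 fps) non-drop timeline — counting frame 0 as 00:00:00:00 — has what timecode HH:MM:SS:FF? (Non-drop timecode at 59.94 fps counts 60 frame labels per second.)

367584 ÷ 60 = 6126 full seconds, remainder 24 frames.
6126 s = 1 h 42 min 6 s.
Timecode: 01:42:06:24.

01:42:06:24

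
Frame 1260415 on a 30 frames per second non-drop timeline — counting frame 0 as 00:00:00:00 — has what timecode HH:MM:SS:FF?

1260415 ÷ 30 = 42013 full seconds, remainder 25 frames.
42013 s = 11 h 40 min 13 s.
Timecode: 11:40:13:25.

11:40:13:25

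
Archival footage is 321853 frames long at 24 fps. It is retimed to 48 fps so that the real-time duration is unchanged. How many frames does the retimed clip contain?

Frames at target rate = 321853 × (48) / (24) = 643706.

643706 frames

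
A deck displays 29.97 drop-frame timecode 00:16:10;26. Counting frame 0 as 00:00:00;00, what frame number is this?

Complete 10-minute blocks: 1, each 17982 frames → 17982.
Remaining 6 whole minutes in the current block: 1800 + 5 × 1798 = 10790 frames.
Within the current minute: 10 × 30 + 26 − 2 = 324 (labels ;00/;01 skipped at this minute). Total = 17982 + 10790 + 324 = 29096.

29096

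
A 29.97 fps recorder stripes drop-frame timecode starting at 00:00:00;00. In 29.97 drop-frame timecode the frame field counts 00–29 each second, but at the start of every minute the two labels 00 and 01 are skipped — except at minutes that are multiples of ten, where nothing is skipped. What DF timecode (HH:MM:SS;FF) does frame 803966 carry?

Each 10-minute DF block holds 10 × 60 × 30 − 9 × 2 = 17982 frames. 803966 ÷ 17982 → 44 full blocks, remainder 12758.
Within the partial block the first minute is 1800 frames and each further minute 1798, so 7 further minute boundaries passed. Total skipped labels = 18 × 44 + 2 × 7 = 806.
Non-drop label index = 803966 + 806 = 804772; at 30 labels/s that is 07:27:05:22, i.e. DF 07:27:05;22.

07:27:05;22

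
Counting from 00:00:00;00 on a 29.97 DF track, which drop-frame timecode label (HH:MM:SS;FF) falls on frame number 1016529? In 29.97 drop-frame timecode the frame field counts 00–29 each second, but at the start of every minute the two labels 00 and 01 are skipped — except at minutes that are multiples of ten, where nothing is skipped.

Each 10-minute DF block holds 10 × 60 × 30 − 9 × 2 = 17982 frames. 1016529 ÷ 17982 → 56 full blocks, remainder 9537.
Within the partial block the first minute is 1800 frames and each further minute 1798, so 5 further minute boundaries passed. Total skipped labels = 18 × 56 + 2 × 5 = 1018.
Non-drop label index = 1016529 + 1018 = 1017547; at 30 labels/s that is 09:25:18:07, i.e. DF 09:25:18;07.

09:25:18;07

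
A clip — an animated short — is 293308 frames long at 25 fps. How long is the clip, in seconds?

11732.32 seconds

Running time = 293308 / (25) = 11732.32 s.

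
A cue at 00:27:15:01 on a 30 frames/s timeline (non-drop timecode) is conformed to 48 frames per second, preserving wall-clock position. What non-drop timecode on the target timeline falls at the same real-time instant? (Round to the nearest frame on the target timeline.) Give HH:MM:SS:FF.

Source frame index: (0×3600 + 27×60 + 15) × 30 + 1 = 49051.
Real time: 49051 / (30) = 49051/30 s.
Target frame: (49051/30) × (48) = 392408/5 ≈ 78481.600 → 78482.
At 48 labels/s: frame 78482 → 00:27:15:02.

00:27:15:02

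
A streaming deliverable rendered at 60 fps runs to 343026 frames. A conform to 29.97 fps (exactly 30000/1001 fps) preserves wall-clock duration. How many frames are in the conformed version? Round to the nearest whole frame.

171342 frames

Frames at target rate = 343026 × (30000/1001) / (60) = 171513000/1001 ≈ 171341.658.
Nearest whole frame: 171342.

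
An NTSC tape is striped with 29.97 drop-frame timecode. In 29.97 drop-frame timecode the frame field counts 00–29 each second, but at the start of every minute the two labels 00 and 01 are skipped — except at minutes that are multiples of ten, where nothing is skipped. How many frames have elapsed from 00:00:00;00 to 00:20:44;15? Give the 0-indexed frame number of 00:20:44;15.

37299

Complete 10-minute blocks: 2, each 17982 frames → 35964.
Remaining 0 whole minutes in the current block: 0 frames.
Within the current minute: 44 × 30 + 15 = 1335. Total = 35964 + 0 + 1335 = 37299.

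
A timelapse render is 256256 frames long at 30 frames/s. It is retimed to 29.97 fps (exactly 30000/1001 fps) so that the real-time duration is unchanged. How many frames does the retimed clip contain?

256000 frames

Target frames = source frames × (target rate / source rate) = 256256 × (30000/1001)/(30) = 256256 × 1000/1001 = 256000.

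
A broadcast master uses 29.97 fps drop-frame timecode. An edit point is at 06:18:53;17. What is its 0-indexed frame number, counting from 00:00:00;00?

As if non-drop at 30 labels/s: (6 × 3600 + 18 × 60 + 53) × 30 + 17 = 682007.
Minute boundaries passed: 378; those not divisible by 10: 378 − 37 = 341; dropped labels = 2 × 341 = 682.
Actual frame index = 682007 − 682 = 681325.

681325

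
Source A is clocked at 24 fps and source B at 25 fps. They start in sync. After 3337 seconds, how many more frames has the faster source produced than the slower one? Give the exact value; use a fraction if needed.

3337 frames

A emits 24 × 3337 = 80088 frames; B emits 25 × 3337 = 83425.
Difference = 3337 frames; B is ahead of A.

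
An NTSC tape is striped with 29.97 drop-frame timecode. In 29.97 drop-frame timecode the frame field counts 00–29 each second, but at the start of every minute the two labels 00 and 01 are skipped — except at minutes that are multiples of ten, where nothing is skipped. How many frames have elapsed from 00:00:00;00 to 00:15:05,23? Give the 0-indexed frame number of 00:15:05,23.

27145

Complete 10-minute blocks: 1, each 17982 frames → 17982.
Remaining 5 whole minutes in the current block: 1800 + 4 × 1798 = 8992 frames.
Within the current minute: 5 × 30 + 23 − 2 = 171 (labels ;00/;01 skipped at this minute). Total = 17982 + 8992 + 171 = 27145.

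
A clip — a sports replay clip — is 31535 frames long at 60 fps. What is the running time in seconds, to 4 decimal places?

Running time = 31535 × 1/60 = 6307/12 s ≈ 525.5833 s.

525.5833 seconds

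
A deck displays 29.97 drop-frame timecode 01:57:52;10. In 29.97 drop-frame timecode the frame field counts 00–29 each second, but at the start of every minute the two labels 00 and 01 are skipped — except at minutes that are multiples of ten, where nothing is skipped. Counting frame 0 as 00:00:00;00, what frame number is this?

Complete 10-minute blocks: 11, each 17982 frames → 197802.
Remaining 7 whole minutes in the current block: 1800 + 6 × 1798 = 12588 frames.
Within the current minute: 52 × 30 + 10 − 2 = 1568 (labels ;00/;01 skipped at this minute). Total = 197802 + 12588 + 1568 = 211958.

211958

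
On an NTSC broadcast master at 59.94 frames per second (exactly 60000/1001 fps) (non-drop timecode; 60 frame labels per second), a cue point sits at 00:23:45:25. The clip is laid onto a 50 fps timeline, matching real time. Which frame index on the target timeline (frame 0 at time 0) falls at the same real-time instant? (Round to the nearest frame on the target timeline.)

Source frame index: (0×3600 + 23×60 + 45) × 60 + 25 = 85525.
Real time: 85525 / (60000/1001) = 3424421/2400 s.
Target frame: (3424421/2400) × (50) = 3424421/48 ≈ 71342.104 → 71342.

frame 71342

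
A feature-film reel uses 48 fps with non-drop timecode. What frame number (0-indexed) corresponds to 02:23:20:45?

Total seconds to the label: (2 × 3600 + 23 × 60 + 20) = 8600.
Frame index = 8600 × 48 + 45 = 412845.

frame 412845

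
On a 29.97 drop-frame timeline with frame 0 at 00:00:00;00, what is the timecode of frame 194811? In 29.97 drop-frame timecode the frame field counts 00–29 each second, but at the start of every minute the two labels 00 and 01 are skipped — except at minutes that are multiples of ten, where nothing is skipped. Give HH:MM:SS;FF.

Each 10-minute DF block holds 10 × 60 × 30 − 9 × 2 = 17982 frames. 194811 ÷ 17982 → 10 full blocks, remainder 14991.
Within the partial block the first minute is 1800 frames and each further minute 1798, so 8 further minute boundaries passed. Total skipped labels = 18 × 10 + 2 × 8 = 196.
Non-drop label index = 194811 + 196 = 195007; at 30 labels/s that is 01:48:20:07, i.e. DF 01:48:20;07.

01:48:20;07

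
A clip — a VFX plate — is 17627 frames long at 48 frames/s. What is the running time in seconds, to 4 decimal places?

367.2292 seconds

Running time = 17627 × 1/48 = 17627/48 s ≈ 367.2292 s.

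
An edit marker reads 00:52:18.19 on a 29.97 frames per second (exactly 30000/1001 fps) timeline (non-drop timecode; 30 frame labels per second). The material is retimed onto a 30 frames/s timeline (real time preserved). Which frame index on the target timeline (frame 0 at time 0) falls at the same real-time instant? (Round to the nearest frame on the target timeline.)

Source frame index: (0×3600 + 52×60 + 18) × 30 + 19 = 94159.
Real time: 94159 / (30000/1001) = 94253159/30000 s.
Target frame: (94253159/30000) × (30) = 94253159/1000 ≈ 94253.159 → 94253.

frame 94253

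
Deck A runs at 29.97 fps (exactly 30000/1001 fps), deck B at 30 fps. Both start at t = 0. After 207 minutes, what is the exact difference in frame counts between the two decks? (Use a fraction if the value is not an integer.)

372600/1001 frames

207 min = 12420 s.
A emits 30000/1001 × 12420 = 372600000/1001 frames; B emits 30 × 12420 = 372600.
Difference = 372600/1001 frames (≈ 372.2278); B is ahead of A.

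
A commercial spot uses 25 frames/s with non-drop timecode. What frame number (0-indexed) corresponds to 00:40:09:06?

Total seconds to the label: (0 × 3600 + 40 × 60 + 9) = 2409.
Frame index = 2409 × 25 + 6 = 60231.

frame 60231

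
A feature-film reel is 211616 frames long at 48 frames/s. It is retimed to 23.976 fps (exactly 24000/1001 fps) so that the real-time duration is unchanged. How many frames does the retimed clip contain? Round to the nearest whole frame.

Frames at target rate = 211616 × (24000/1001) / (48) = 105808000/1001 ≈ 105702.298.
Nearest whole frame: 105702.

105702 frames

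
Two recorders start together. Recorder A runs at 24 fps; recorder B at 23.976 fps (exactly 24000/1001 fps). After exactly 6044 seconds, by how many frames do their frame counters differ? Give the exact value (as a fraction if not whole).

145056/1001 frames

A emits 24 × 6044 = 145056 frames; B emits 24000/1001 × 6044 = 145056000/1001.
Difference = 145056/1001 frames (≈ 144.9111); B is behind A.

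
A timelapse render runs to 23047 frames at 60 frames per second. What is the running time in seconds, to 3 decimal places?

384.117 seconds

Running time = 23047 × 1/60 = 23047/60 s ≈ 384.117 s.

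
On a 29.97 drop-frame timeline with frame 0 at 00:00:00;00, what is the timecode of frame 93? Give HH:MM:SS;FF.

Ten DF minutes hold 17982 frames, so frame 93 lies in block 0 (frames 0–17981) with 93 frames into that block.
The block's first minute is 1800 frames and the rest 1798 each; 93 frames reaches minute 0, so 0 × 18 + 0 × 2 = 0 labels have been skipped so far.
Adding those back, label number 93 + 0 = 93 at 30 labels/s is 3 s + 3 f = 0 h 0 min 3 s frame 3, i.e. 00:00:03;03.

00:00:03;03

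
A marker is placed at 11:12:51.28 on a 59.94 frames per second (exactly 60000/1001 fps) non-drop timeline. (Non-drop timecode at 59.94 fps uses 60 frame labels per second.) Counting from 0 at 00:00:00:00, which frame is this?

frame 2422288

Total seconds to the label: (11 × 3600 + 12 × 60 + 51) = 40371.
Frame index = 40371 × 60 + 28 = 2422288.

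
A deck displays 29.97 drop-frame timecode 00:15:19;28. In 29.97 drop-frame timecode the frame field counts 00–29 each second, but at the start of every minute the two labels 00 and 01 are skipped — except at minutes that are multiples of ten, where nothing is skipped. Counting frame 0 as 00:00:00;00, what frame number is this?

27570

Complete 10-minute blocks: 1, each 17982 frames → 17982.
Remaining 5 whole minutes in the current block: 1800 + 4 × 1798 = 8992 frames.
Within the current minute: 19 × 30 + 28 − 2 = 596 (labels ;00/;01 skipped at this minute). Total = 17982 + 8992 + 596 = 27570.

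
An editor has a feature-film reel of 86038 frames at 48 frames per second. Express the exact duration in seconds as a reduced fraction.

43019/24 seconds

Running time = 86038 ÷ (48) = 86038 × 1/48 = 43019/24 s.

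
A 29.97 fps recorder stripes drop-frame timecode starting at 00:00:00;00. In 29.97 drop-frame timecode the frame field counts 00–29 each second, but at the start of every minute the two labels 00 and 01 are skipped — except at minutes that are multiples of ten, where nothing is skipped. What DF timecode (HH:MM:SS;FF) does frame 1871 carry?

00:01:02;13

Ten DF minutes hold 17982 frames, so frame 1871 lies in block 0 (frames 0–17981) with 1871 frames into that block.
The block's first minute is 1800 frames and the rest 1798 each; 1871 frames reaches minute 1, so 0 × 18 + 1 × 2 = 2 labels have been skipped so far.
Adding those back, label number 1871 + 2 = 1873 at 30 labels/s is 62 s + 13 f = 0 h 1 min 2 s frame 13, i.e. 00:01:02;13.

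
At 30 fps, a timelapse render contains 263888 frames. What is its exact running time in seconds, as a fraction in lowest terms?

131944/15 seconds

Running time = 263888 ÷ (30) = 263888 × 1/30 = 131944/15 s.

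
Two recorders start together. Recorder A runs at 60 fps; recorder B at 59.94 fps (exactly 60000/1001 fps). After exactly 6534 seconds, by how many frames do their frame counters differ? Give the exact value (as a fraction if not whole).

A emits 60 × 6534 = 392040 frames; B emits 60000/1001 × 6534 = 35640000/91.
Difference = 35640/91 frames (≈ 391.6484); B is behind A.

35640/91 frames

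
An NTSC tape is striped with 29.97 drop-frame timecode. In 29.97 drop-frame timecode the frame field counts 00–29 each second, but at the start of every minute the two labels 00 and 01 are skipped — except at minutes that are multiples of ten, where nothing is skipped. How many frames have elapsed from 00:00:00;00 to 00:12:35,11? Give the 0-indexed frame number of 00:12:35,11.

22639

As if non-drop at 30 labels/s: (0 × 3600 + 12 × 60 + 35) × 30 + 11 = 22661.
Minute boundaries passed: 12; those not divisible by 10: 12 − 1 = 11; dropped labels = 2 × 11 = 22.
Actual frame index = 22661 − 22 = 22639.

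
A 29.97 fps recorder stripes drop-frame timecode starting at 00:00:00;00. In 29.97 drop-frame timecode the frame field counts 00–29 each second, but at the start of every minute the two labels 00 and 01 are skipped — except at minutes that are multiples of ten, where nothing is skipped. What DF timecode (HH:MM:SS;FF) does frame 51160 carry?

00:28:27;02

Ten DF minutes hold 17982 frames, so frame 51160 lies in block 2 (frames 35964–53945) with 15196 frames into that block.
The block's first minute is 1800 frames and the rest 1798 each; 15196 frames reaches minute 8, so 2 × 18 + 8 × 2 = 52 labels have been skipped so far.
Adding those back, label number 51160 + 52 = 51212 at 30 labels/s is 1707 s + 2 f = 0 h 28 min 27 s frame 2, i.e. 00:28:27;02.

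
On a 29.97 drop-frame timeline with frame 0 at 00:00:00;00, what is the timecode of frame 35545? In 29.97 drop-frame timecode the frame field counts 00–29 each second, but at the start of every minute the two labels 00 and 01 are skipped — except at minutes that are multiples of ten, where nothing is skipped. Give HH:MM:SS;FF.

00:19:46;01

Each 10-minute DF block holds 10 × 60 × 30 − 9 × 2 = 17982 frames. 35545 ÷ 17982 → 1 full block, remainder 17563.
Within the partial block the first minute is 1800 frames and each further minute 1798, so 9 further minute boundaries passed. Total skipped labels = 18 × 1 + 2 × 9 = 36.
Non-drop label index = 35545 + 36 = 35581; at 30 labels/s that is 00:19:46:01, i.e. DF 00:19:46;01.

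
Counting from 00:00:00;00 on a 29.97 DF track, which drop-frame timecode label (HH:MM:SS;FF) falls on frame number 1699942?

Each 10-minute DF block holds 10 × 60 × 30 − 9 × 2 = 17982 frames. 1699942 ÷ 17982 → 94 full blocks, remainder 9634.
Within the partial block the first minute is 1800 frames and each further minute 1798, so 5 further minute boundaries passed. Total skipped labels = 18 × 94 + 2 × 5 = 1702.
Non-drop label index = 1699942 + 1702 = 1701644; at 30 labels/s that is 15:45:21:14, i.e. DF 15:45:21;14.

15:45:21;14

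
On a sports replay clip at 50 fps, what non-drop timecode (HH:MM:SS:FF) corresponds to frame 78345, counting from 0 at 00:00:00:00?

00:26:06:45

78345 ÷ 50 = 1566 full seconds, remainder 45 frames.
1566 s = 0 h 26 min 6 s.
Timecode: 00:26:06:45.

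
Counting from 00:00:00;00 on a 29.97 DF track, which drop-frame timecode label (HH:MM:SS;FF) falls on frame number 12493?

00:06:56;25

Ten DF minutes hold 17982 frames, so frame 12493 lies in block 0 (frames 0–17981) with 12493 frames into that block.
The block's first minute is 1800 frames and the rest 1798 each; 12493 frames reaches minute 6, so 0 × 18 + 6 × 2 = 12 labels have been skipped so far.
Adding those back, label number 12493 + 12 = 12505 at 30 labels/s is 416 s + 25 f = 0 h 6 min 56 s frame 25, i.e. 00:06:56;25.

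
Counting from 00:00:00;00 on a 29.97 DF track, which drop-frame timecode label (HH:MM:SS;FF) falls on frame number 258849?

Ten DF minutes hold 17982 frames, so frame 258849 lies in block 14 (frames 251748–269729) with 7101 frames into that block.
The block's first minute is 1800 frames and the rest 1798 each; 7101 frames reaches minute 3, so 14 × 18 + 3 × 2 = 258 labels have been skipped so far.
Adding those back, label number 258849 + 258 = 259107 at 30 labels/s is 8636 s + 27 f = 2 h 23 min 56 s frame 27, i.e. 02:23:56;27.

02:23:56;27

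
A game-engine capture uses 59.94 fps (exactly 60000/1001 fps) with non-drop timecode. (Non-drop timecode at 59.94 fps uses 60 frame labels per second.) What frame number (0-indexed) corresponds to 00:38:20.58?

Total seconds to the label: (0 × 3600 + 38 × 60 + 20) = 2300.
Frame index = 2300 × 60 + 58 = 138058.

frame 138058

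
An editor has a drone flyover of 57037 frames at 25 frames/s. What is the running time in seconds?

Running time = 57037 / (25) = 2281.48 s.

2281.48 seconds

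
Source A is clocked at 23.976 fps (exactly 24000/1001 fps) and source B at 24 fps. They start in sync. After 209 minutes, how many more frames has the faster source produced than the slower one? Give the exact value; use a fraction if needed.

209 min = 12540 s.
A emits 24000/1001 × 12540 = 27360000/91 frames; B emits 24 × 12540 = 300960.
Difference = 27360/91 frames (≈ 300.6593); B is ahead of A.

27360/91 frames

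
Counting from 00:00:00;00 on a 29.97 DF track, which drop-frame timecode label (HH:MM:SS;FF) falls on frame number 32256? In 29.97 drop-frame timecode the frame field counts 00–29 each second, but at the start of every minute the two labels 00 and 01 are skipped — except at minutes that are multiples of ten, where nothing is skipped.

00:17:56;08

Ten DF minutes hold 17982 frames, so frame 32256 lies in block 1 (frames 17982–35963) with 14274 frames into that block.
The block's first minute is 1800 frames and the rest 1798 each; 14274 frames reaches minute 7, so 1 × 18 + 7 × 2 = 32 labels have been skipped so far.
Adding those back, label number 32256 + 32 = 32288 at 30 labels/s is 1076 s + 8 f = 0 h 17 min 56 s frame 8, i.e. 00:17:56;08.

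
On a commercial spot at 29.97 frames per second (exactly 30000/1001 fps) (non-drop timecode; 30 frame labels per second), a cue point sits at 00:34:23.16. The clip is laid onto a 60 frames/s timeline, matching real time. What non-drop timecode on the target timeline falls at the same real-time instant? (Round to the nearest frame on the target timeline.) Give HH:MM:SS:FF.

Source frame index: (0×3600 + 34×60 + 23) × 30 + 16 = 61906.
Real time: 61906 / (30000/1001) = 30983953/15000 s.
Target frame: (30983953/15000) × (60) = 30983953/250 ≈ 123935.812 → 123936.
At 60 labels/s: frame 123936 → 00:34:25:36.

00:34:25:36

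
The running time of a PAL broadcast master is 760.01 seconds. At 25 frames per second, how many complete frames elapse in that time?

Frames = 760.01 × 25 = 76001/4 ≈ 19000.2500.
Complete frames: 19000.

19000 frames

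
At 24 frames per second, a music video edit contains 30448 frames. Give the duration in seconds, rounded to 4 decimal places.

1268.6667 seconds

Running time = 30448 × 1/24 = 3806/3 s ≈ 1268.6667 s.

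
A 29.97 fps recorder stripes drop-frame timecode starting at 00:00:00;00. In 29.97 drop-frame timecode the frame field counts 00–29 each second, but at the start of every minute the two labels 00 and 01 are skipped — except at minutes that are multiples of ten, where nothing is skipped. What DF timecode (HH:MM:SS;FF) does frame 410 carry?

Ten DF minutes hold 17982 frames, so frame 410 lies in block 0 (frames 0–17981) with 410 frames into that block.
The block's first minute is 1800 frames and the rest 1798 each; 410 frames reaches minute 0, so 0 × 18 + 0 × 2 = 0 labels have been skipped so far.
Adding those back, label number 410 + 0 = 410 at 30 labels/s is 13 s + 20 f = 0 h 0 min 13 s frame 20, i.e. 00:00:13;20.

00:00:13;20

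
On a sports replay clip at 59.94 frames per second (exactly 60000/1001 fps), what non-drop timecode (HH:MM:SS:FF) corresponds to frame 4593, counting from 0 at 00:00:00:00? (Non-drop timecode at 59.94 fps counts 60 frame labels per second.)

4593 ÷ 60 = 76 full seconds, remainder 33 frames.
76 s = 0 h 1 min 16 s.
Timecode: 00:01:16:33.

00:01:16:33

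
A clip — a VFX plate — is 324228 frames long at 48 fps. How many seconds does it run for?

6754.75 seconds

Running time = 324228 / (48) = 6754.75 s.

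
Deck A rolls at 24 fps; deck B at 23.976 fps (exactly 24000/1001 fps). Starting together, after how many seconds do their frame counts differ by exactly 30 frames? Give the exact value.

1251.25 seconds

The gap grows by |24000/1001 − 24| = 24/1001 frames per second.
Time for a 30-frame gap: 30 ÷ (24/1001) = 1251.25 s.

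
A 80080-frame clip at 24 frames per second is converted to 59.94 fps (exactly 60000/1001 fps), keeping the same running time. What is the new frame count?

200000 frames

Target frames = source frames × (target rate / source rate) = 80080 × (60000/1001)/(24) = 80080 × 2500/1001 = 200000.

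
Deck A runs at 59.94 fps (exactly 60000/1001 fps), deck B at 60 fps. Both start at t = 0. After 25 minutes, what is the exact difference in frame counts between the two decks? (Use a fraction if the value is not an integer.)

90000/1001 frames

25 min = 1500 s.
A emits 60000/1001 × 1500 = 90000000/1001 frames; B emits 60 × 1500 = 90000.
Difference = 90000/1001 frames (≈ 89.9101); B is ahead of A.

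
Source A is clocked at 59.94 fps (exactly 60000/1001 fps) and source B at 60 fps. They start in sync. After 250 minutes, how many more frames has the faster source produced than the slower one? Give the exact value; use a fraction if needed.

900000/1001 frames

250 min = 15000 s.
A emits 60000/1001 × 15000 = 900000000/1001 frames; B emits 60 × 15000 = 900000.
Difference = 900000/1001 frames (≈ 899.1009); B is ahead of A.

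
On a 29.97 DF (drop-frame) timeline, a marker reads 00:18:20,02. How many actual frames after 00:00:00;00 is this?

32968

As if non-drop at 30 labels/s: (0 × 3600 + 18 × 60 + 20) × 30 + 2 = 33002.
Minute boundaries passed: 18; those not divisible by 10: 18 − 1 = 17; dropped labels = 2 × 17 = 34.
Actual frame index = 33002 − 34 = 32968.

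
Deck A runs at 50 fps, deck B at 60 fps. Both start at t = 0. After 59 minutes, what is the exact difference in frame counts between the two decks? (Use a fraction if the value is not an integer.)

35400 frames

59 min = 3540 s.
A emits 50 × 3540 = 177000 frames; B emits 60 × 3540 = 212400.
Difference = 35400 frames; B is ahead of A.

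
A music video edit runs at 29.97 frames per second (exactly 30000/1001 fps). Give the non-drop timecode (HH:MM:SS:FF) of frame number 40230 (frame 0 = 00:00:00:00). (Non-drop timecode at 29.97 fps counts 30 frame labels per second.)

40230 ÷ 30 = 1341 full seconds, remainder 0 frames.
1341 s = 0 h 22 min 21 s.
Timecode: 00:22:21:00.

00:22:21:00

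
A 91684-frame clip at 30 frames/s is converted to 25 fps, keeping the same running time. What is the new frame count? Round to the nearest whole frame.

76403 frames

Frames at target rate = 91684 × (25) / (30) = 229210/3 ≈ 76403.333.
Nearest whole frame: 76403.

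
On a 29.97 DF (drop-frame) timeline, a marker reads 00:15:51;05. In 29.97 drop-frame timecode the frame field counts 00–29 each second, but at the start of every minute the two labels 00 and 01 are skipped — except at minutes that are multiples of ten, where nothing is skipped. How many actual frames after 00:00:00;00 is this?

28507

Complete 10-minute blocks: 1, each 17982 frames → 17982.
Remaining 5 whole minutes in the current block: 1800 + 4 × 1798 = 8992 frames.
Within the current minute: 51 × 30 + 5 − 2 = 1533 (labels ;00/;01 skipped at this minute). Total = 17982 + 8992 + 1533 = 28507.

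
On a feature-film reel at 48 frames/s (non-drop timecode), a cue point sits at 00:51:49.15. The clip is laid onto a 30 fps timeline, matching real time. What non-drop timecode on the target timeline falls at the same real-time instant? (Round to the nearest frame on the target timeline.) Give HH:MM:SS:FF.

00:51:49:09

Source frame index: (0×3600 + 51×60 + 49) × 48 + 15 = 149247.
Real time: 149247 / (48) = 49749/16 s.
Target frame: (49749/16) × (30) = 746235/8 ≈ 93279.375 → 93279.
At 30 labels/s: frame 93279 → 00:51:49:09.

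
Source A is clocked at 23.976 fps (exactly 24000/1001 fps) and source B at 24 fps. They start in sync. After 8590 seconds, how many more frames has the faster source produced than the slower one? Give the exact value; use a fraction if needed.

206160/1001 frames

A emits 24000/1001 × 8590 = 206160000/1001 frames; B emits 24 × 8590 = 206160.
Difference = 206160/1001 frames (≈ 205.9540); B is ahead of A.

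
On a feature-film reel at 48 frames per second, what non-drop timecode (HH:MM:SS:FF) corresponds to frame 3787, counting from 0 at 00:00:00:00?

00:01:18:43

3787 ÷ 48 = 78 full seconds, remainder 43 frames.
78 s = 0 h 1 min 18 s.
Timecode: 00:01:18:43.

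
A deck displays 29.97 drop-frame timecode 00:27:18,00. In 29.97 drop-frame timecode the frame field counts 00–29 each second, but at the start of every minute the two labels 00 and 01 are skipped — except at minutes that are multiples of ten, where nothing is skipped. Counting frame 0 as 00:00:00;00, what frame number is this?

49090

As if non-drop at 30 labels/s: (0 × 3600 + 27 × 60 + 18) × 30 + 0 = 49140.
Minute boundaries passed: 27; those not divisible by 10: 27 − 2 = 25; dropped labels = 2 × 25 = 50.
Actual frame index = 49140 − 50 = 49090.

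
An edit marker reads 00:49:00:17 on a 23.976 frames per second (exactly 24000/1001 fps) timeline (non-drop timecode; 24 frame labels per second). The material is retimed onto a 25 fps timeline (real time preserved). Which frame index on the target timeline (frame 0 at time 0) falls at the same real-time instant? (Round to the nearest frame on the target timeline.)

frame 73591

Source frame index: (0×3600 + 49×60 + 0) × 24 + 17 = 70577.
Real time: 70577 / (24000/1001) = 70647577/24000 s.
Target frame: (70647577/24000) × (25) = 70647577/960 ≈ 73591.226 → 73591.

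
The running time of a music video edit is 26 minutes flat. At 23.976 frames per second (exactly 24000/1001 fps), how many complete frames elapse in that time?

26 min = 1560 s.
Frames = 1560 × 24000/1001 = 2880000/77 ≈ 37402.5974.
Complete frames: 37402.

37402 frames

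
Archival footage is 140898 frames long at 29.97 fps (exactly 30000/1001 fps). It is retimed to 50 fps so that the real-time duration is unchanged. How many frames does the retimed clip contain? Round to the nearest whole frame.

235065 frames

Frames at target rate = 140898 × (50) / (30000/1001) = 23506483/100 ≈ 235064.830.
Nearest whole frame: 235065.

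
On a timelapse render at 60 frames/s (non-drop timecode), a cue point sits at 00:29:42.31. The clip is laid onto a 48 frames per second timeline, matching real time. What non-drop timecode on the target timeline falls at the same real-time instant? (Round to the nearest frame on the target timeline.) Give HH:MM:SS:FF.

Source frame index: (0×3600 + 29×60 + 42) × 60 + 31 = 106951.
Real time: 106951 / (60) = 106951/60 s.
Target frame: (106951/60) × (48) = 427804/5 ≈ 85560.800 → 85561.
At 48 labels/s: frame 85561 → 00:29:42:25.

00:29:42:25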